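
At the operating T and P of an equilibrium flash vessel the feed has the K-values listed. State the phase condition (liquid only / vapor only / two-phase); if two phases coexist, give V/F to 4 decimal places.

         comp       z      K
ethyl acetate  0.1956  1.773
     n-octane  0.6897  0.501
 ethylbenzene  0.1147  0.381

liquid only

ΣzᵢKᵢ = 0.7360; Σzᵢ/Kᵢ = 1.7880.
Since ΣzᵢKᵢ < 1 the mixture is below its bubble point — single liquid phase.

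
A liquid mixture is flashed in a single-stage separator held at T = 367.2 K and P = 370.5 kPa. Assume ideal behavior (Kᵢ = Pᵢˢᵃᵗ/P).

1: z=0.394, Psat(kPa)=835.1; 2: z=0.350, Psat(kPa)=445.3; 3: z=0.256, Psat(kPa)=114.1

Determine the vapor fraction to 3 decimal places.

Raoult's law: Kᵢ = Pᵢˢᵃᵗ/P = Pᵢˢᵃᵗ/370.5.
  K_1 = 835.1/370.5 = 2.25398, K_2 = 445.3/370.5 = 1.20189, K_3 = 114.1/370.5 = 0.30796
Rachford–Rice: g(ψ) = Σ zᵢ(Kᵢ−1)/(1+ψ(Kᵢ−1)) = 0.
Feasibility: ΣzᵢKᵢ = 1.388, Σzᵢ/Kᵢ = 1.297 — both > 1, two phases present.
Newton–Raphson from ψ = 0.5:
  ψ = 0.500: g = 0.0970, g' = -0.532 → ψ = 0.682
  ψ = 0.682: g = -0.0071, g' = -0.631 → ψ = 0.671
Converged at ψ = 0.671.

ψ = 0.671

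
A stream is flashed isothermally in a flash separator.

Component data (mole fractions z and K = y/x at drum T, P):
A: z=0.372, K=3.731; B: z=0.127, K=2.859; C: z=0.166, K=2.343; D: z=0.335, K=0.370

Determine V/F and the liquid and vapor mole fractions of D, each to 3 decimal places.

Material balance + equilibrium reduce to Σ zᵢ(Kᵢ−1)/(1+V/F(Kᵢ−1)) = 0.
g(0) = ΣzᵢKᵢ − 1 = 1.264 and g(1) = 1 − Σzᵢ/Kᵢ = -0.120, so a root lies in (0, 1).
Iterate (Newton) starting at V/F = 0.53:
  V/F = 0.530: g = 0.3474, g' = -0.976 → V/F = 0.886
  V/F = 0.886: g = 0.0106, g' = -1.043 → V/F = 0.896
Converged at V/F = 0.896.
Compositions from xᵢ = zᵢ/(1+V/F(Kᵢ−1)), yᵢ = Kᵢxᵢ:
  A: x = 0.108, y = 0.403
  B: x = 0.048, y = 0.136
  C: x = 0.075, y = 0.177
  D: x = 0.769, y = 0.285

V/F = 0.896, x_D = 0.769, y_D = 0.285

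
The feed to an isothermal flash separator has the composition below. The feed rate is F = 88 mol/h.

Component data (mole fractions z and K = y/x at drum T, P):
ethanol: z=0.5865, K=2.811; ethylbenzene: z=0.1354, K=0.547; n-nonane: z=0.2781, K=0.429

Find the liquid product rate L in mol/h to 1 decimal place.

Material balance + equilibrium reduce to Σ zᵢ(Kᵢ−1)/(1+V/F(Kᵢ−1)) = 0.
Check two-phase: ΣzᵢKᵢ = 1.8420 > 1 and Σzᵢ/Kᵢ = 1.1044 > 1, so g(0) = 0.8420 > 0 and g(1) = -0.1044 < 0.
Newton–Raphson from V/F = 0.42:
  V/F = 0.4200: g = 0.31864, g' = -0.8198 → V/F = 0.8087
  V/F = 0.8087: g = 0.03916, g' = -0.6989 → V/F = 0.8647
  V/F = 0.8647: g = -0.00057, g' = -0.7210 → V/F = 0.8639
Converged at V/F = 0.8639.
Then V = V/F·F = 0.8639·88 = 76.0 mol/h and L = F − V = 12.0 mol/h.

L = 12.0 mol/h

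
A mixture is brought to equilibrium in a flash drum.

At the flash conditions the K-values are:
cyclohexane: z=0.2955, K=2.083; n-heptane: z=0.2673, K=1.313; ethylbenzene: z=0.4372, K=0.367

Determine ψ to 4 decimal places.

ψ = 0.2514

Let ψ = V/F and solve Σ zᵢ(Kᵢ−1)/(1+ψ(Kᵢ−1)) = 0.
g(0) = ΣzᵢKᵢ − 1 = 0.1269 and g(1) = 1 − Σzᵢ/Kᵢ = -0.5367, so a root lies in (0, 1).
Newton–Raphson from ψ = 0.5:
  ψ = 0.5000: g = -0.12495, g' = -0.5404 → ψ = 0.2688
  ψ = 0.2688: g = -0.00845, g' = -0.4846 → ψ = 0.2514
Converged at ψ = 0.2514.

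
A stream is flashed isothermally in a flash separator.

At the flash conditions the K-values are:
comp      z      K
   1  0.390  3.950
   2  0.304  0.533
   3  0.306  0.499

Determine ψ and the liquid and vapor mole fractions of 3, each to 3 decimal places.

ψ = 0.599, x_3 = 0.437, y_3 = 0.218

Let ψ = V/F and solve Σ zᵢ(Kᵢ−1)/(1+ψ(Kᵢ−1)) = 0.
Check two-phase: ΣzᵢKᵢ = 1.855 > 1 and Σzᵢ/Kᵢ = 1.282 > 1, so g(0) = 0.855 > 0 and g(1) = -0.282 < 0.
Newton–Raphson from ψ = 0.5:
  ψ = 0.500: g = 0.0751, g' = -0.804 → ψ = 0.593
  ψ = 0.593: g = 0.0037, g' = -0.731 → ψ = 0.598
  ψ = 0.598: g = 0.0000, g' = -0.728 → ψ = 0.599
Converged at ψ = 0.599.
Compositions from xᵢ = zᵢ/(1+ψ(Kᵢ−1)), yᵢ = Kᵢxᵢ:
  1: x = 0.141, y = 0.557
  2: x = 0.422, y = 0.225
  3: x = 0.437, y = 0.218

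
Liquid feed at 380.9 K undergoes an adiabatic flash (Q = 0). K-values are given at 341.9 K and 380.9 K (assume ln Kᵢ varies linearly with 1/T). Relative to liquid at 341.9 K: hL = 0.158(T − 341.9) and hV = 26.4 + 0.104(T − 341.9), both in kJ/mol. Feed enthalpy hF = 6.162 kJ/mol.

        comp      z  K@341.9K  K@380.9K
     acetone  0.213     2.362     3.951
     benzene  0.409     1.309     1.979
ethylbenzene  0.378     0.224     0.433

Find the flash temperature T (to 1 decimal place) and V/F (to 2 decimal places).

T = 343.2 K, V/F = 0.23

Adiabatic flash: solve Rachford–Rice at each trial T, then check hF = ψ·hV(T) + (1−ψ)·hL(T).
  T = 341.9 K: K = (2.362, 1.309, 0.224), RR gives ψ = 0.200, H_out = 5.272 kJ/mol
  T = 380.9 K: K = (3.951, 1.979, 0.433), RR gives ψ = 0.828, H_out = 26.267 kJ/mol
  T = 361.4 K: K = (3.098, 1.628, 0.317), RR gives ψ = 0.529, H_out = 16.499 kJ/mol
  T = 351.6 K: K = (2.713, 1.463, 0.268), RR gives ψ = 0.378, H_out = 11.307 kJ/mol
  T = 346.8 K: K = (2.536, 1.386, 0.245), RR gives ψ = 0.295, H_out = 8.478 kJ/mol
  T = 344.4 K: K = (2.450, 1.348, 0.235), RR gives ψ = 0.250, H_out = 6.955 kJ/mol
  T = 343.1 K: K = (2.404, 1.328, 0.229), RR gives ψ = 0.224, H_out = 6.093 kJ/mol
Linear interpolation between T = 343.1 (H_out = 6.093) and T = 344.4 (H_out = 6.955) on hF = 6.162 gives T ≈ 343.2 K, at which ψ = 0.23.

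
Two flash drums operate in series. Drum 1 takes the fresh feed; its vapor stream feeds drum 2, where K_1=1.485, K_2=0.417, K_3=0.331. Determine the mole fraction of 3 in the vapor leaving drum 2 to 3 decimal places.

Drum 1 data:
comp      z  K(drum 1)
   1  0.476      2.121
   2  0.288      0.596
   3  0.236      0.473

y_3 (drum 2) = 0.061

Drum 1:
Material balance + equilibrium reduce to Σ zᵢ(Kᵢ−1)/(1+ψ₁(Kᵢ−1)) = 0.
Check two-phase: ΣzᵢKᵢ = 1.293 > 1 and Σzᵢ/Kᵢ = 1.207 > 1, so g(0) = 0.293 > 0 and g(1) = -0.207 < 0.
Newton iteration, ψ₁⁰ = 0.34:
  ψ₁ = 0.340: g = 0.0999, g' = -0.474 → ψ₁ = 0.551
  ψ₁ = 0.551: g = 0.0050, g' = -0.437 → ψ₁ = 0.562
Converged at ψ₁ = 0.562.
Drum-1 compositions:
  1: x = 0.292, y = 0.619
  2: x = 0.373, y = 0.222
  3: x = 0.335, y = 0.159
Drum-2 feed = drum-1 vapor: z₂ = (0.6193, 0.2221, 0.1586).
Drum 2:
Let ψ₂ = V/F and solve Σ zᵢ(Kᵢ−1)/(1+ψ₂(Kᵢ−1)) = 0.
Check two-phase: ΣzᵢKᵢ = 1.065 > 1 and Σzᵢ/Kᵢ = 1.429 > 1, so g(0) = 0.065 > 0 and g(1) = -0.429 < 0.
Iterate (Newton) starting at ψ₂ = 0.57:
  ψ₂ = 0.570: g = -0.1302, g' = -0.444 → ψ₂ = 0.277
  ψ₂ = 0.277: g = -0.0199, g' = -0.328 → ψ₂ = 0.216
  ψ₂ = 0.216: g = -0.0004, g' = -0.315 → ψ₂ = 0.215
Converged at ψ₂ = 0.215.
  1: x = 0.561, y = 0.833
  2: x = 0.254, y = 0.106
  3: x = 0.185, y = 0.061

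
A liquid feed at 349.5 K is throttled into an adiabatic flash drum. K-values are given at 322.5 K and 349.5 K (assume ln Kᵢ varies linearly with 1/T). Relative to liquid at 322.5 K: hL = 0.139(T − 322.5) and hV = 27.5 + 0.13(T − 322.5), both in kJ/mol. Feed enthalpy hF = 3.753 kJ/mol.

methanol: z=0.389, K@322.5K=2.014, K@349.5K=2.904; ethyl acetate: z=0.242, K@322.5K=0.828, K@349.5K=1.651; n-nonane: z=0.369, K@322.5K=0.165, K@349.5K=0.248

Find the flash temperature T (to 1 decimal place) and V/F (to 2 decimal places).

Adiabatic flash: solve Rachford–Rice at each trial T, then check hF = ψ·hV(T) + (1−ψ)·hL(T).
  T = 322.5 K: K = (2.014, 0.828, 0.165), RR gives ψ = 0.068, H_out = 1.879 kJ/mol
  T = 349.5 K: K = (2.904, 1.651, 0.248), RR gives ψ = 0.555, H_out = 18.869 kJ/mol
  T = 336.0 K: K = (2.436, 1.186, 0.204), RR gives ψ = 0.358, H_out = 11.687 kJ/mol
  T = 329.2 K: K = (2.218, 0.993, 0.184), RR gives ψ = 0.227, H_out = 7.150 kJ/mol
  T = 325.9 K: K = (2.116, 0.909, 0.174), RR gives ψ = 0.153, H_out = 4.665 kJ/mol
  T = 324.2 K: K = (2.065, 0.868, 0.170), RR gives ψ = 0.112, H_out = 3.302 kJ/mol
Linear interpolation between T = 324.2 (H_out = 3.302) and T = 325.9 (H_out = 4.665) on hF = 3.753 gives T ≈ 324.8 K, at which ψ = 0.13.

T = 324.8 K, V/F = 0.13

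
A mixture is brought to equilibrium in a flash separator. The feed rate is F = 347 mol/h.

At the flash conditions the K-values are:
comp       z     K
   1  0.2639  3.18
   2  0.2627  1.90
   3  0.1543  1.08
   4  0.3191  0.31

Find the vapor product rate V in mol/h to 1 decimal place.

V = 225.4 mol/h

Let ψ = V/F and solve Σ zᵢ(Kᵢ−1)/(1+ψ(Kᵢ−1)) = 0.
Check two-phase: ΣzᵢKᵢ = 1.6039 > 1 and Σzᵢ/Kᵢ = 1.3935 > 1, so g(0) = 0.6039 > 0 and g(1) = -0.3935 < 0.
Newton–Raphson from ψ = 0.5:
  ψ = 0.5000: g = 0.11404, g' = -0.7434 → ψ = 0.6534
  ψ = 0.6534: g = -0.00304, g' = -0.8024 → ψ = 0.6496
Converged at ψ = 0.6496.
Then V = ψ·F = 0.6496·347 = 225.4 mol/h and L = F − V = 121.6 mol/h.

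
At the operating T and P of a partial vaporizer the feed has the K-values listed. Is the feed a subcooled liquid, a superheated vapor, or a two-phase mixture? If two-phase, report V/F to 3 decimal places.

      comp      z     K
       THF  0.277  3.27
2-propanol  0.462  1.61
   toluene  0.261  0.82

superheated vapor

ΣzᵢKᵢ = 1.864; Σzᵢ/Kᵢ = 0.690.
Since Σzᵢ/Kᵢ < 1 the mixture is above its dew point — single vapor phase.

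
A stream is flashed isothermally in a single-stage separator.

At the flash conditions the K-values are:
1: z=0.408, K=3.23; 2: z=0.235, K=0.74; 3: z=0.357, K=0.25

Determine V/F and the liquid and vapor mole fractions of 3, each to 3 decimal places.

Rachford–Rice: g(V/F) = Σ zᵢ(Kᵢ−1)/(1+V/F(Kᵢ−1)) = 0.
Check two-phase: ΣzᵢKᵢ = 1.581 > 1 and Σzᵢ/Kᵢ = 1.872 > 1, so g(0) = 0.581 > 0 and g(1) = -0.872 < 0.
Iterate (Newton) starting at V/F = 0.34:
  V/F = 0.340: g = 0.0911, g' = -1.037 → V/F = 0.428
  V/F = 0.428: g = 0.0027, g' = -0.987 → V/F = 0.430
Converged at V/F = 0.430.
Compositions from xᵢ = zᵢ/(1+V/F(Kᵢ−1)), yᵢ = Kᵢxᵢ:
  1: x = 0.208, y = 0.672
  2: x = 0.265, y = 0.196
  3: x = 0.527, y = 0.132

V/F = 0.430, x_3 = 0.527, y_3 = 0.132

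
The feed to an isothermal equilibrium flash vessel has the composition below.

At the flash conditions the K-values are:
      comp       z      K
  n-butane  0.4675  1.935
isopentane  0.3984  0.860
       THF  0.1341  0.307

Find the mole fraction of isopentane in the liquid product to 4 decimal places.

x_isopentane = 0.4453

Material balance + equilibrium reduce to Σ zᵢ(Kᵢ−1)/(1+ψ(Kᵢ−1)) = 0.
g(0) = ΣzᵢKᵢ − 1 = 0.2884 and g(1) = 1 − Σzᵢ/Kᵢ = -0.1417, so a root lies in (0, 1).
Newton–Raphson from ψ = 0.5:
  ψ = 0.5000: g = 0.09568, g' = -0.3496 → ψ = 0.7737
  ψ = 0.7737: g = -0.00927, g' = -0.4468 → ψ = 0.7529
  ψ = 0.7529: g = -0.00015, g' = -0.4321 → ψ = 0.7526
Converged at ψ = 0.7526.
Compositions from xᵢ = zᵢ/(1+ψ(Kᵢ−1)), yᵢ = Kᵢxᵢ:
  n-butane: x = 0.2744, y = 0.5310
  isopentane: x = 0.4453, y = 0.3830
  THF: x = 0.2803, y = 0.0860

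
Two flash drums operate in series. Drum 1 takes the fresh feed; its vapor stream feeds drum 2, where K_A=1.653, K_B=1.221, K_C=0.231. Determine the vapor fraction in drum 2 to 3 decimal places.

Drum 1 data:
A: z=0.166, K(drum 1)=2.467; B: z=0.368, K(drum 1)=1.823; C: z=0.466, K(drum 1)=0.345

V/F (drum 2) = 0.439

Drum 1:
Rachford–Rice: g(ψ₁) = Σ zᵢ(Kᵢ−1)/(1+ψ₁(Kᵢ−1)) = 0.
Feasibility: ΣzᵢKᵢ = 1.241, Σzᵢ/Kᵢ = 1.620 — both > 1, two phases present.
Iterate (Newton) starting at ψ₁ = 0.5:
  ψ₁ = 0.500: g = -0.0988, g' = -0.686 → ψ₁ = 0.356
  ψ₁ = 0.356: g = -0.0038, g' = -0.643 → ψ₁ = 0.350
Converged at ψ₁ = 0.350.
Drum-1 compositions:
  A: x = 0.110, y = 0.271
  B: x = 0.286, y = 0.521
  C: x = 0.605, y = 0.209
Drum-2 feed = drum-1 vapor: z₂ = (0.2706, 0.5208, 0.2086).
Drum 2:
Material balance + equilibrium reduce to Σ zᵢ(Kᵢ−1)/(1+ψ₂(Kᵢ−1)) = 0.
Check two-phase: ΣzᵢKᵢ = 1.131 > 1 and Σzᵢ/Kᵢ = 1.493 > 1, so g(0) = 0.131 > 0 and g(1) = -0.493 < 0.
Iterate (Newton) starting at ψ₂ = 0.33:
  ψ₂ = 0.330: g = 0.0377, g' = -0.322 → ψ₂ = 0.447
  ψ₂ = 0.447: g = -0.0030, g' = -0.377 → ψ₂ = 0.439
Converged at ψ₂ = 0.439.
  A: x = 0.210, y = 0.348
  B: x = 0.475, y = 0.580
  C: x = 0.315, y = 0.073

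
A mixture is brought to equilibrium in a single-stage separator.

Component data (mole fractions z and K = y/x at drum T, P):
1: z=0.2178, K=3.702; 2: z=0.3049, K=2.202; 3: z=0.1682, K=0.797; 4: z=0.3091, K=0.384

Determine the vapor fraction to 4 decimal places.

Material balance + equilibrium reduce to Σ zᵢ(Kᵢ−1)/(1+ψ(Kᵢ−1)) = 0.
Check two-phase: ΣzᵢKᵢ = 1.7304 > 1 and Σzᵢ/Kᵢ = 1.2133 > 1, so g(0) = 0.7304 > 0 and g(1) = -0.2133 < 0.
Newton–Raphson from ψ = 0.49:
  ψ = 0.4900: g = 0.17323, g' = -0.7181 → ψ = 0.7312
  ψ = 0.7312: g = 0.00624, g' = -0.7023 → ψ = 0.7401
Converged at ψ = 0.7401.

ψ = 0.7401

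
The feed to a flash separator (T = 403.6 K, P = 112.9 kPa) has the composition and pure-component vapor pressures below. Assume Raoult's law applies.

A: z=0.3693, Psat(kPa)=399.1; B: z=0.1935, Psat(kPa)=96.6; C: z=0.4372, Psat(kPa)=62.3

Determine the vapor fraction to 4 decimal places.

Raoult's law: Kᵢ = Pᵢˢᵃᵗ/P = Pᵢˢᵃᵗ/112.9.
  K_A = 399.1/112.9 = 3.534987, K_B = 96.6/112.9 = 0.855624, K_C = 62.3/112.9 = 0.551816
Rachford–Rice: g(ψ) = Σ zᵢ(Kᵢ−1)/(1+ψ(Kᵢ−1)) = 0.
g(0) = ΣzᵢKᵢ − 1 = 0.7123 and g(1) = 1 − Σzᵢ/Kᵢ = -0.1229, so a root lies in (0, 1).
Newton iteration, ψ⁰ = 0.5:
  ψ = 0.5000: g = 0.13022, g' = -0.6121 → ψ = 0.7127
  ψ = 0.7127: g = 0.01448, g' = -0.4959 → ψ = 0.7419
  ψ = 0.7419: g = 0.00012, g' = -0.4881 → ψ = 0.7422
Converged at ψ = 0.7422.

ψ = 0.7422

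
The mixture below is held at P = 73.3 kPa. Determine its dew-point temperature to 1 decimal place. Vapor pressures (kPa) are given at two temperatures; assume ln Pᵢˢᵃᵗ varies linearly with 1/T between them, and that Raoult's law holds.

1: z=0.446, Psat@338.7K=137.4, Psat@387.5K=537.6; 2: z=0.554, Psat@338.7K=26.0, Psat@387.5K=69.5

T = 364.9 K

Dew-point temperature: Σzᵢ·P/Pᵢˢᵃᵗ(T) = 1. Interpolate ln Pᵢˢᵃᵗ = aᵢ + bᵢ/T.
  T = 338.7 K: ΣzᵢP/Pᵢˢᵃᵗ = 1.7998
  T = 387.5 K: ΣzᵢP/Pᵢˢᵃᵗ = 0.6451
  T = 363.1 K: ΣzᵢP/Pᵢˢᵃᵗ = 1.0391
  T = 375.3 K: ΣzᵢP/Pᵢˢᵃᵗ = 0.8121
  T = 369.2 K: ΣzᵢP/Pᵢˢᵃᵗ = 0.9167
  T = 366.1 K: ΣzᵢP/Pᵢˢᵃᵗ = 0.9765
  T = 364.6 K: ΣzᵢP/Pᵢˢᵃᵗ = 1.0072
  T = 365.4 K: ΣzᵢP/Pᵢˢᵃᵗ = 0.9907
Interpolating between 364.6 K and 365.4 K gives T ≈ 364.9 K.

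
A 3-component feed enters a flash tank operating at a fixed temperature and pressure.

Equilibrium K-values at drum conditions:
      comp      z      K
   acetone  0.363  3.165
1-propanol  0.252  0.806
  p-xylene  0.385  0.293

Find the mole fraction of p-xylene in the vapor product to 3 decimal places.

y_p-xylene = 0.155

Material balance + equilibrium reduce to Σ zᵢ(Kᵢ−1)/(1+β(Kᵢ−1)) = 0.
g(0) = ΣzᵢKᵢ − 1 = 0.465 and g(1) = 1 − Σzᵢ/Kᵢ = -0.741, so a root lies in (0, 1).
Newton–Raphson from β = 0.32:
  β = 0.320: g = 0.0604, g' = -0.926 → β = 0.385
  β = 0.385: g = 0.0016, g' = -0.880 → β = 0.387
Converged at β = 0.387.
Compositions from xᵢ = zᵢ/(1+β(Kᵢ−1)), yᵢ = Kᵢxᵢ:
  acetone: x = 0.198, y = 0.625
  1-propanol: x = 0.272, y = 0.220
  p-xylene: x = 0.530, y = 0.155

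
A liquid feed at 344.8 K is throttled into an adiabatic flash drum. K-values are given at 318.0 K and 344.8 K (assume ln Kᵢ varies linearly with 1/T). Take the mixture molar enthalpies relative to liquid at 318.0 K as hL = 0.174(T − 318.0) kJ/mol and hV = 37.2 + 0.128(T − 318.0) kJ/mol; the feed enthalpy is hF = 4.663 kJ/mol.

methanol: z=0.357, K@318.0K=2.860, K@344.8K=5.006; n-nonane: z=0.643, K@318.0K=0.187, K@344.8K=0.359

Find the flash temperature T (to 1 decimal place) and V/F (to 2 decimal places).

T = 319.7 K, V/F = 0.12

Adiabatic flash: solve Rachford–Rice at each trial T, then check hF = ψ·hV(T) + (1−ψ)·hL(T).
  T = 318.0 K: K = (2.860, 0.187), RR gives ψ = 0.093, H_out = 3.475 kJ/mol
  T = 344.8 K: K = (5.006, 0.359), RR gives ψ = 0.396, H_out = 18.922 kJ/mol
  T = 331.4 K: K = (3.827, 0.263), RR gives ψ = 0.257, H_out = 11.720 kJ/mol
  T = 324.7 K: K = (3.318, 0.222), RR gives ψ = 0.182, H_out = 7.869 kJ/mol
  T = 321.4 K: K = (3.086, 0.204), RR gives ψ = 0.141, H_out = 5.797 kJ/mol
  T = 319.7 K: K = (2.972, 0.196), RR gives ψ = 0.118, H_out = 4.663 kJ/mol
Linear interpolation between T = 318.0 (H_out = 3.475) and T = 319.7 (H_out = 4.663) on hF = 4.663 gives T ≈ 319.7 K, at which ψ = 0.12.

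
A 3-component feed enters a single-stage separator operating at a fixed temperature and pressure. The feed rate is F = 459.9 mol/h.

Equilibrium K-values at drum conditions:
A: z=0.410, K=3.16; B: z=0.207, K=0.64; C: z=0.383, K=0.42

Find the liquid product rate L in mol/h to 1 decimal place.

L = 216.1 mol/h

Rachford–Rice: g(V/F) = Σ zᵢ(Kᵢ−1)/(1+V/F(Kᵢ−1)) = 0.
Check two-phase: ΣzᵢKᵢ = 1.589 > 1 and Σzᵢ/Kᵢ = 1.365 > 1, so g(0) = 0.589 > 0 and g(1) = -0.365 < 0.
Newton iteration, V/F⁰ = 0.5:
  V/F = 0.500: g = 0.0220, g' = -0.738 → V/F = 0.530
Converged at V/F = 0.530.
Then V = V/F·F = 0.5301·459.9 = 243.8 mol/h and L = F − V = 216.1 mol/h.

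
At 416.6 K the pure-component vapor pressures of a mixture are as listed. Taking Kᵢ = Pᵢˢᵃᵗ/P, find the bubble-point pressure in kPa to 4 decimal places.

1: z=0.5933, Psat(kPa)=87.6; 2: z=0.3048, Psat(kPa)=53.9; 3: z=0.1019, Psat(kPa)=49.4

At the bubble point ψ → 0, so ΣzᵢKᵢ = 1 with Kᵢ = Pᵢˢᵃᵗ/P ⇒ P = ΣzᵢPᵢˢᵃᵗ.
P = 0.5933·87.6 + 0.3048·53.9 + 0.1019·49.4 = 73.4357 kPa

Pbub = 73.4357 kPa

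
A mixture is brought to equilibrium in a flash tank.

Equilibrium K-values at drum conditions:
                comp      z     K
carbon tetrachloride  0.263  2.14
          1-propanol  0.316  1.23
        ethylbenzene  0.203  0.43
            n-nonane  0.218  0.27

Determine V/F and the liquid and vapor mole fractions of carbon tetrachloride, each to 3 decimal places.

Iterate (Newton) starting at V/F = 0.5:
  V/F = 0.500: g = -0.1563, g' = -0.569 → V/F = 0.225
  V/F = 0.225: g = -0.0156, g' = -0.485 → V/F = 0.193
Converged at V/F = 0.193.
Compositions from xᵢ = zᵢ/(1+V/F(Kᵢ−1)), yᵢ = Kᵢxᵢ:
  carbon tetrachloride: x = 0.216, y = 0.461
  1-propanol: x = 0.303, y = 0.372
  ethylbenzene: x = 0.228, y = 0.098
  n-nonane: x = 0.254, y = 0.069

V/F = 0.193, x_carbon tetrachloride = 0.216, y_carbon tetrachloride = 0.461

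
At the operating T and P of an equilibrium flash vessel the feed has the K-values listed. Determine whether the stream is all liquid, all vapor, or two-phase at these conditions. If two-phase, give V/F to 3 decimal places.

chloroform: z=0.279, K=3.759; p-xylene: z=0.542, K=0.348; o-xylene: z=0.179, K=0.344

two-phase, V/F = 0.166

ΣzᵢKᵢ = 1.299; Σzᵢ/Kᵢ = 2.152.
Both exceed 1, so a two-phase solution exists.
Let ψ = V/F and solve Σ zᵢ(Kᵢ−1)/(1+ψ(Kᵢ−1)) = 0.
Newton–Raphson from ψ = 0.56:
  ψ = 0.560: g = -0.4398, g' = -1.092 → ψ = 0.157
  ψ = 0.157: g = 0.0121, g' = -1.415 → ψ = 0.166
Converged at ψ = 0.166.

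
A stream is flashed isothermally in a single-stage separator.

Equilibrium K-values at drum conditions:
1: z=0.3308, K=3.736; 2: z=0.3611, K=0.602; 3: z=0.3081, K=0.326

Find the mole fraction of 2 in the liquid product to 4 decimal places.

x_2 = 0.4244

Material balance + equilibrium reduce to Σ zᵢ(Kᵢ−1)/(1+β(Kᵢ−1)) = 0.
Feasibility: ΣzᵢKᵢ = 1.5537, Σzᵢ/Kᵢ = 1.6335 — both > 1, two phases present.
Newton–Raphson from β = 0.5:
  β = 0.5000: g = -0.11043, g' = -0.8492 → β = 0.3700
  β = 0.3700: g = 0.00462, g' = -0.9386 → β = 0.3749
Converged at β = 0.3749.
Compositions from xᵢ = zᵢ/(1+β(Kᵢ−1)), yᵢ = Kᵢxᵢ:
  1: x = 0.1633, y = 0.6101
  2: x = 0.4244, y = 0.2555
  3: x = 0.4123, y = 0.1344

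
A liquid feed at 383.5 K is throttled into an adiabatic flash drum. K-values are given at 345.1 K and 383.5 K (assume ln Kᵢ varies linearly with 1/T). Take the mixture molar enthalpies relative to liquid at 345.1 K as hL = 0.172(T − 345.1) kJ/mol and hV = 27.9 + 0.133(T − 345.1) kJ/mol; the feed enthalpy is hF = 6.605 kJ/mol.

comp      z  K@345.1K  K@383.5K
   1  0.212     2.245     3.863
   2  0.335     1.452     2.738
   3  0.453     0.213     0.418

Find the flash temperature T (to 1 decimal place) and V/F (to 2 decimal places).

T = 350.3 K, V/F = 0.21

Adiabatic flash: solve Rachford–Rice at each trial T, then check hF = ψ·hV(T) + (1−ψ)·hL(T).
  T = 345.1 K: K = (2.245, 1.452, 0.213), RR gives ψ = 0.089, H_out = 2.475 kJ/mol
  T = 383.5 K: K = (3.863, 2.738, 0.418), RR gives ψ = 0.724, H_out = 25.711 kJ/mol
  T = 364.3 K: K = (2.987, 2.027, 0.304), RR gives ψ = 0.448, H_out = 15.472 kJ/mol
  T = 354.7 K: K = (2.600, 1.724, 0.256), RR gives ψ = 0.292, H_out = 9.702 kJ/mol
  T = 349.9 K: K = (2.418, 1.584, 0.234), RR gives ψ = 0.199, H_out = 6.343 kJ/mol
  T = 352.3 K: K = (2.508, 1.653, 0.244), RR gives ψ = 0.248, H_out = 8.076 kJ/mol
Linear interpolation between T = 349.9 (H_out = 6.343) and T = 352.3 (H_out = 8.076) on hF = 6.605 gives T ≈ 350.3 K, at which ψ = 0.21.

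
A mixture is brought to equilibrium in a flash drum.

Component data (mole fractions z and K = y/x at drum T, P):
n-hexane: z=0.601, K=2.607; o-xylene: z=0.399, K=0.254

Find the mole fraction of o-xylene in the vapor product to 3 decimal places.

y_o-xylene = 0.173

Material balance + equilibrium reduce to Σ zᵢ(Kᵢ−1)/(1+ψ(Kᵢ−1)) = 0.
Feasibility: ΣzᵢKᵢ = 1.668, Σzᵢ/Kᵢ = 1.801 — both > 1, two phases present.
Binary case is linear: z₁(K₁−1)(1+ψ(K₂−1)) + z₂(K₂−1)(1+ψ(K₁−1)) = 0
⇒ ψ = [z₁(K₁−1)+z₂(K₂−1)] / [−(K₁−1)(K₂−1)] = 0.6682/1.1988 = 0.557
Compositions from xᵢ = zᵢ/(1+ψ(Kᵢ−1)), yᵢ = Kᵢxᵢ:
  n-hexane: x = 0.317, y = 0.827
  o-xylene: x = 0.683, y = 0.173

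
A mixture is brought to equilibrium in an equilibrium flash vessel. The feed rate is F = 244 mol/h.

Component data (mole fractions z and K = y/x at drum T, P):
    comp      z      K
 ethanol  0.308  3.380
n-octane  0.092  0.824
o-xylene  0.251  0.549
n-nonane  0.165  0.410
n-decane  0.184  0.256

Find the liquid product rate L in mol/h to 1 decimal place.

Newton–Raphson from ψ = 0.5:
  ψ = 0.500: g = -0.1853, g' = -0.826 → ψ = 0.276
  ψ = 0.276: g = 0.0078, g' = -0.949 → ψ = 0.284
Converged at ψ = 0.284.
Then V = ψ·F = 0.2840·244 = 69.3 mol/h and L = F − V = 174.7 mol/h.

L = 174.7 mol/h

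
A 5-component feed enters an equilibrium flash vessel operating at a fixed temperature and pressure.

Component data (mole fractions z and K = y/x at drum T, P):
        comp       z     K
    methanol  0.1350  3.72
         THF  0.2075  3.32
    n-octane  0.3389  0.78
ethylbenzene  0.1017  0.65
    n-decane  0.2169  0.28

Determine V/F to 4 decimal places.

Newton iteration, V/F⁰ = 0.46:
  V/F = 0.4600: g = 0.03711, g' = -0.7478 → V/F = 0.5096
  V/F = 0.5096: g = 0.00050, g' = -0.7297 → V/F = 0.5103
Converged at V/F = 0.5103.

V/F = 0.5103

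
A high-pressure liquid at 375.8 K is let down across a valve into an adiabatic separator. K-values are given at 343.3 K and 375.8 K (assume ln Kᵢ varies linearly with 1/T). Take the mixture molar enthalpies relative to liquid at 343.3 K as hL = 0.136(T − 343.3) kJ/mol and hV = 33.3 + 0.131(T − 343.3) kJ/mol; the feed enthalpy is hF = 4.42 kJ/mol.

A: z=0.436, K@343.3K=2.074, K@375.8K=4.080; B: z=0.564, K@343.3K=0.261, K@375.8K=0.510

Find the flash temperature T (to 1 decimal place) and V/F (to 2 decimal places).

Adiabatic flash: solve Rachford–Rice at each trial T, then check hF = ψ·hV(T) + (1−ψ)·hL(T).
  T = 343.3 K: K = (2.074, 0.261), RR gives ψ = 0.065, H_out = 2.159 kJ/mol
  T = 375.8 K: K = (4.080, 0.510), RR gives ψ = 0.707, H_out = 27.838 kJ/mol
  T = 359.6 K: K = (2.957, 0.371), RR gives ψ = 0.405, H_out = 15.661 kJ/mol
  T = 351.5 K: K = (2.489, 0.313), RR gives ψ = 0.256, H_out = 9.618 kJ/mol
  T = 347.4 K: K = (2.275, 0.286), RR gives ψ = 0.168, H_out = 6.153 kJ/mol
  T = 345.4 K: K = (2.175, 0.274), RR gives ψ = 0.120, H_out = 4.288 kJ/mol
Linear interpolation between T = 345.4 (H_out = 4.288) and T = 347.4 (H_out = 6.153) on hF = 4.42 gives T ≈ 345.5 K, at which ψ = 0.12.

T = 345.5 K, V/F = 0.12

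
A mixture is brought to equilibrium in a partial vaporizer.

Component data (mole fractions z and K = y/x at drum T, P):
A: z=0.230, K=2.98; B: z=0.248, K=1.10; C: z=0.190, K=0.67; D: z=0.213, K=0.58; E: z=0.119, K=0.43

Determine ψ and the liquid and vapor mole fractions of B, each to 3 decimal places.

ψ = 0.424, x_B = 0.238, y_B = 0.262

Rachford–Rice: g(ψ) = Σ zᵢ(Kᵢ−1)/(1+ψ(Kᵢ−1)) = 0.
Check two-phase: ΣzᵢKᵢ = 1.260 > 1 and Σzᵢ/Kᵢ = 1.230 > 1, so g(0) = 0.260 > 0 and g(1) = -0.230 < 0.
Newton iteration, ψ⁰ = 0.66:
  ψ = 0.660: g = -0.0920, g' = -0.377 → ψ = 0.416
  ψ = 0.416: g = 0.0036, g' = -0.423 → ψ = 0.424
Converged at ψ = 0.424.
Compositions from xᵢ = zᵢ/(1+ψ(Kᵢ−1)), yᵢ = Kᵢxᵢ:
  A: x = 0.125, y = 0.372
  B: x = 0.238, y = 0.262
  C: x = 0.221, y = 0.148
  D: x = 0.259, y = 0.150
  E: x = 0.157, y = 0.067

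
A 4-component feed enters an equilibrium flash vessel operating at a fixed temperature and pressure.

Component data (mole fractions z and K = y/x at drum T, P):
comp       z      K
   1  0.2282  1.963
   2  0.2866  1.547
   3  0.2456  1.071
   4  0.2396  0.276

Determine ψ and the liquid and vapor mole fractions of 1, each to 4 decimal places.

ψ = 0.5349, x_1 = 0.1506, y_1 = 0.2957

Let ψ = V/F and solve Σ zᵢ(Kᵢ−1)/(1+ψ(Kᵢ−1)) = 0.
Check two-phase: ΣzᵢKᵢ = 1.2205 > 1 and Σzᵢ/Kᵢ = 1.3989 > 1, so g(0) = 0.2205 > 0 and g(1) = -0.3989 < 0.
Newton iteration, ψ⁰ = 0.5:
  ψ = 0.5000: g = 0.01638, g' = -0.4590 → ψ = 0.5357
  ψ = 0.5357: g = -0.00036, g' = -0.4797 → ψ = 0.5349
Converged at ψ = 0.5349.
Compositions from xᵢ = zᵢ/(1+ψ(Kᵢ−1)), yᵢ = Kᵢxᵢ:
  1: x = 0.1506, y = 0.2957
  2: x = 0.2217, y = 0.3430
  3: x = 0.2366, y = 0.2534
  4: x = 0.3911, y = 0.1079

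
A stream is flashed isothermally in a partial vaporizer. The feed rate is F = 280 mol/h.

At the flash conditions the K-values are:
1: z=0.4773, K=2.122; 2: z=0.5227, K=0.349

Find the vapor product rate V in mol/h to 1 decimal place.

V = 74.8 mol/h

Material balance + equilibrium reduce to Σ zᵢ(Kᵢ−1)/(1+V/F(Kᵢ−1)) = 0.
Check two-phase: ΣzᵢKᵢ = 1.1953 > 1 and Σzᵢ/Kᵢ = 1.7226 > 1, so g(0) = 0.1953 > 0 and g(1) = -0.7226 < 0.
Binary case is linear: z₁(K₁−1)(1+V/F(K₂−1)) + z₂(K₂−1)(1+V/F(K₁−1)) = 0
⇒ V/F = [z₁(K₁−1)+z₂(K₂−1)] / [−(K₁−1)(K₂−1)] = 0.19525/0.73042 = 0.2673
Then V = V/F·F = 0.2673·280 = 74.8 mol/h and L = F − V = 205.2 mol/h.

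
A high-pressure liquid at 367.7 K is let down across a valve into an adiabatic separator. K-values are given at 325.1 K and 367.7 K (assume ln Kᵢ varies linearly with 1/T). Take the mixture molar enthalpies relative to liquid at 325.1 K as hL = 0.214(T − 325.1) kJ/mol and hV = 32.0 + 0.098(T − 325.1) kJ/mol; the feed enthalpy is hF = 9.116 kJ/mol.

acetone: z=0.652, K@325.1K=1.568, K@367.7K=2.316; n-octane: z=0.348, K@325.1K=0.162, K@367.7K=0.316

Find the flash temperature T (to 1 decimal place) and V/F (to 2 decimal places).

Adiabatic flash: solve Rachford–Rice at each trial T, then check hF = ψ·hV(T) + (1−ψ)·hL(T).
  T = 325.1 K: K = (1.568, 0.162), RR gives ψ = 0.165, H_out = 5.292 kJ/mol
  T = 367.7 K: K = (2.316, 0.316), RR gives ψ = 0.689, H_out = 27.754 kJ/mol
  T = 346.4 K: K = (1.929, 0.231), RR gives ψ = 0.473, H_out = 18.527 kJ/mol
  T = 335.8 K: K = (1.746, 0.195), RR gives ψ = 0.343, H_out = 12.836 kJ/mol
  T = 330.5 K: K = (1.657, 0.178), RR gives ψ = 0.263, H_out = 9.415 kJ/mol
  T = 327.8 K: K = (1.612, 0.170), RR gives ψ = 0.217, H_out = 7.450 kJ/mol
  T = 329.1 K: K = (1.633, 0.174), RR gives ψ = 0.240, H_out = 8.418 kJ/mol
Linear interpolation between T = 329.1 (H_out = 8.418) and T = 330.5 (H_out = 9.415) on hF = 9.116 gives T ≈ 330.1 K, at which ψ = 0.26.

T = 330.1 K, V/F = 0.26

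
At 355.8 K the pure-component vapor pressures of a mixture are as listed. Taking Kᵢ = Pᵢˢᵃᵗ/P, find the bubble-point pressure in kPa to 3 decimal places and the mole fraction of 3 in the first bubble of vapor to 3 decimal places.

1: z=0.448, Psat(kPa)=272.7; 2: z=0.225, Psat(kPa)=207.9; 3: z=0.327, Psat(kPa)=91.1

At the bubble point ψ → 0, so ΣzᵢKᵢ = 1 with Kᵢ = Pᵢˢᵃᵗ/P ⇒ P = ΣzᵢPᵢˢᵃᵗ.
P = 0.448·272.7 + 0.225·207.9 + 0.327·91.1 = 198.737 kPa
yᵢ = zᵢPᵢˢᵃᵗ/P ⇒ y_3 = 0.327·91.1/198.737 = 0.150

Pbub = 198.737 kPa, y_3 = 0.150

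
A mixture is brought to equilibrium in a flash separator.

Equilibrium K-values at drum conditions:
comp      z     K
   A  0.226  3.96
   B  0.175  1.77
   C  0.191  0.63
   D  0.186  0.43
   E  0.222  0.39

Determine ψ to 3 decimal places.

Let ψ = V/F and solve Σ zᵢ(Kᵢ−1)/(1+ψ(Kᵢ−1)) = 0.
Feasibility: ΣzᵢKᵢ = 1.492, Σzᵢ/Kᵢ = 1.461 — both > 1, two phases present.
Newton–Raphson from ψ = 0.5:
  ψ = 0.500: g = -0.0628, g' = -0.705 → ψ = 0.411
  ψ = 0.411: g = 0.0017, g' = -0.750 → ψ = 0.413
Converged at ψ = 0.413.

ψ = 0.413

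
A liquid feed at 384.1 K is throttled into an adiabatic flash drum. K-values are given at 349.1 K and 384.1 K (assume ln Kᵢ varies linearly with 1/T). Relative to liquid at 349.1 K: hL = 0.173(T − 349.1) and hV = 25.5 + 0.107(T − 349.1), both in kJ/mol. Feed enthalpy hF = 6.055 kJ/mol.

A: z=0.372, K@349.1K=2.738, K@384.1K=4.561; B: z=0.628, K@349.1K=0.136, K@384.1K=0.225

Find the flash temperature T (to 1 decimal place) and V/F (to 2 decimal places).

Adiabatic flash: solve Rachford–Rice at each trial T, then check hF = ψ·hV(T) + (1−ψ)·hL(T).
  T = 349.1 K: K = (2.738, 0.136), RR gives ψ = 0.069, H_out = 1.765 kJ/mol
  T = 384.1 K: K = (4.561, 0.225), RR gives ψ = 0.304, H_out = 13.097 kJ/mol
  T = 366.6 K: K = (3.577, 0.177), RR gives ψ = 0.208, H_out = 8.100 kJ/mol
  T = 357.9 K: K = (3.142, 0.156), RR gives ψ = 0.147, H_out = 5.198 kJ/mol
  T = 362.2 K: K = (3.353, 0.166), RR gives ψ = 0.179, H_out = 6.680 kJ/mol
  T = 360.0 K: K = (3.244, 0.161), RR gives ψ = 0.163, H_out = 5.935 kJ/mol
  T = 361.1 K: K = (3.298, 0.163), RR gives ψ = 0.171, H_out = 6.311 kJ/mol
  T = 360.6 K: K = (3.273, 0.162), RR gives ψ = 0.168, H_out = 6.141 kJ/mol
Linear interpolation between T = 360.0 (H_out = 5.935) and T = 360.6 (H_out = 6.141) on hF = 6.055 gives T ≈ 360.3 K, at which ψ = 0.17.

T = 360.3 K, V/F = 0.17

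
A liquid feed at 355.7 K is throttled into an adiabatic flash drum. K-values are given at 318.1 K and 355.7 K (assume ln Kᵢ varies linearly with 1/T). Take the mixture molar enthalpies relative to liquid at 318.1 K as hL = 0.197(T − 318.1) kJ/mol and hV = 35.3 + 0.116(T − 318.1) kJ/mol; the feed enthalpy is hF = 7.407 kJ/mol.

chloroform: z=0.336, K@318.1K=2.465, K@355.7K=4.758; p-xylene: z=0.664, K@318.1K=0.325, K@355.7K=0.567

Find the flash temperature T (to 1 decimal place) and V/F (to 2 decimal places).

T = 325.6 K, V/F = 0.17

Adiabatic flash: solve Rachford–Rice at each trial T, then check hF = ψ·hV(T) + (1−ψ)·hL(T).
  T = 318.1 K: K = (2.465, 0.325), RR gives ψ = 0.045, H_out = 1.572 kJ/mol
  T = 355.7 K: K = (4.758, 0.567), RR gives ψ = 0.599, H_out = 26.737 kJ/mol
  T = 336.9 K: K = (3.488, 0.436), RR gives ψ = 0.329, H_out = 14.812 kJ/mol
  T = 327.5 K: K = (2.947, 0.378), RR gives ψ = 0.199, H_out = 8.730 kJ/mol
  T = 322.8 K: K = (2.699, 0.351), RR gives ψ = 0.127, H_out = 5.352 kJ/mol
  T = 325.1 K: K = (2.818, 0.364), RR gives ψ = 0.163, H_out = 7.045 kJ/mol
Linear interpolation between T = 325.1 (H_out = 7.045) and T = 327.5 (H_out = 8.730) on hF = 7.407 gives T ≈ 325.6 K, at which ψ = 0.17.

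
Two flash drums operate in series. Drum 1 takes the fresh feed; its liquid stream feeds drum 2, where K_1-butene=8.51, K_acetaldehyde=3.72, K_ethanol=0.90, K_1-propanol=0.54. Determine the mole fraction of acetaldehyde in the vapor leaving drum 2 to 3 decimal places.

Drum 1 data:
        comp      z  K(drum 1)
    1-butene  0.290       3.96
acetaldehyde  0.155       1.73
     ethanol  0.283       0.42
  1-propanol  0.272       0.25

Drum 1:
Iterate (Newton) starting at ψ₁ = 0.5:
  ψ₁ = 0.500: g = -0.1286, g' = -1.038 → ψ₁ = 0.376
  ψ₁ = 0.376: g = 0.0008, g' = -1.072 → ψ₁ = 0.377
Converged at ψ₁ = 0.377.
Drum-1 compositions:
  1-butene: x = 0.137, y = 0.543
  acetaldehyde: x = 0.122, y = 0.210
  ethanol: x = 0.362, y = 0.152
  1-propanol: x = 0.379, y = 0.095
Drum-2 feed = drum-1 liquid: z₂ = (0.1371, 0.1216, 0.3622, 0.3792).
Drum 2:
Iterate (Newton) starting at ψ₂ = 0.5:
  ψ₂ = 0.500: g = 0.0919, g' = -0.643 → ψ₂ = 0.643
  ψ₂ = 0.643: g = 0.0105, g' = -0.512 → ψ₂ = 0.663
  ψ₂ = 0.663: g = 0.0001, g' = -0.501 → ψ₂ = 0.664
Converged at ψ₂ = 0.664.
  1-butene: x = 0.023, y = 0.195
  acetaldehyde: x = 0.043, y = 0.161
  ethanol: x = 0.388, y = 0.349
  1-propanol: x = 0.546, y = 0.295

y_acetaldehyde (drum 2) = 0.161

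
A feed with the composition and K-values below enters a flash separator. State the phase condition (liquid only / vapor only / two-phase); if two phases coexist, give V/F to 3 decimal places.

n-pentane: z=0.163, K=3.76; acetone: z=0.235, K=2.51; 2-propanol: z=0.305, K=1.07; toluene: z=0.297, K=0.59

vapor only

ΣzᵢKᵢ = 1.704; Σzᵢ/Kᵢ = 0.925.
Since Σzᵢ/Kᵢ < 1 the mixture is above its dew point — single vapor phase.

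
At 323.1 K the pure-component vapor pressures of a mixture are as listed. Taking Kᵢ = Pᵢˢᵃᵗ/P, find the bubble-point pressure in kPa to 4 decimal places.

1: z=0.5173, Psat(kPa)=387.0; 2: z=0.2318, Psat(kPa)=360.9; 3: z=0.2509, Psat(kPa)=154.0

Pbub = 322.4903 kPa

At the bubble point ψ → 0, so ΣzᵢKᵢ = 1 with Kᵢ = Pᵢˢᵃᵗ/P ⇒ P = ΣzᵢPᵢˢᵃᵗ.
P = 0.5173·387.0 + 0.2318·360.9 + 0.2509·154.0 = 322.4903 kPa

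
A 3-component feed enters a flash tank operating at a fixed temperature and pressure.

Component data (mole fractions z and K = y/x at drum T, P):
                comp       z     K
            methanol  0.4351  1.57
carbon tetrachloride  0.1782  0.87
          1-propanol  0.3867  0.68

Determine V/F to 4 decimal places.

Rachford–Rice: g(V/F) = Σ zᵢ(Kᵢ−1)/(1+V/F(Kᵢ−1)) = 0.
Feasibility: ΣzᵢKᵢ = 1.1011, Σzᵢ/Kᵢ = 1.0506 — both > 1, two phases present.
Newton–Raphson from V/F = 0.5:
  V/F = 0.5000: g = 0.02091, g' = -0.1452 → V/F = 0.6440
  V/F = 0.6440: g = 0.00026, g' = -0.1420 → V/F = 0.6459
Converged at V/F = 0.6459.

V/F = 0.6459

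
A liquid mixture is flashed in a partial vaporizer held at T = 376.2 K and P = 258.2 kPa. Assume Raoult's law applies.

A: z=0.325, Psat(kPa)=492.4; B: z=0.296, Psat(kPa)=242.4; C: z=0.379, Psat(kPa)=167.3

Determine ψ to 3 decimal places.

Raoult's law: Kᵢ = Pᵢˢᵃᵗ/P = Pᵢˢᵃᵗ/258.2.
  K_A = 492.4/258.2 = 1.90705, K_B = 242.4/258.2 = 0.93881, K_C = 167.3/258.2 = 0.64795
Let ψ = V/F and solve Σ zᵢ(Kᵢ−1)/(1+ψ(Kᵢ−1)) = 0.
g(0) = ΣzᵢKᵢ − 1 = 0.143 and g(1) = 1 − Σzᵢ/Kᵢ = -0.071, so a root lies in (0, 1).
Iterate (Newton) starting at ψ = 0.63:
  ψ = 0.630: g = -0.0027, g' = -0.187 → ψ = 0.616
Converged at ψ = 0.616.

ψ = 0.616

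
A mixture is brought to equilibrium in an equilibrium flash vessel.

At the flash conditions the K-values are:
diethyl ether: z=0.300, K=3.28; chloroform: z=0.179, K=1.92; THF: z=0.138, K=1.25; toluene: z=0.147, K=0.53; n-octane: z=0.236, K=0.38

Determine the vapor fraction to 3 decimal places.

Rachford–Rice: g(ψ) = Σ zᵢ(Kᵢ−1)/(1+ψ(Kᵢ−1)) = 0.
Check two-phase: ΣzᵢKᵢ = 1.668 > 1 and Σzᵢ/Kᵢ = 1.194 > 1, so g(0) = 0.668 > 0 and g(1) = -0.194 < 0.
Iterate (Newton) starting at ψ = 0.64:
  ψ = 0.640: g = 0.0701, g' = -0.640 → ψ = 0.750
  ψ = 0.750: g = -0.0010, g' = -0.666 → ψ = 0.748
Converged at ψ = 0.748.

ψ = 0.748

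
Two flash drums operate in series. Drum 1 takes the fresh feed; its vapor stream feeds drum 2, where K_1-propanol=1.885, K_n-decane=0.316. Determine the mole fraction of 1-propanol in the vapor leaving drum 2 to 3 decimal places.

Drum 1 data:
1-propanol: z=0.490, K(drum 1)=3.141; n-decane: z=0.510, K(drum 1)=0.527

Drum 1:
Let ψ₁ = V/F and solve Σ zᵢ(Kᵢ−1)/(1+ψ₁(Kᵢ−1)) = 0.
Check two-phase: ΣzᵢKᵢ = 1.808 > 1 and Σzᵢ/Kᵢ = 1.124 > 1, so g(0) = 0.808 > 0 and g(1) = -0.124 < 0.
Binary case is linear: z₁(K₁−1)(1+ψ₁(K₂−1)) + z₂(K₂−1)(1+ψ₁(K₁−1)) = 0
⇒ ψ₁ = [z₁(K₁−1)+z₂(K₂−1)] / [−(K₁−1)(K₂−1)] = 0.8079/1.0127 = 0.798
Drum-1 compositions:
  1-propanol: x = 0.181, y = 0.568
  n-decane: x = 0.819, y = 0.432
Drum-2 feed = drum-1 vapor: z₂ = (0.5684, 0.4316).
Drum 2:
Material balance + equilibrium reduce to Σ zᵢ(Kᵢ−1)/(1+ψ₂(Kᵢ−1)) = 0.
g(0) = ΣzᵢKᵢ − 1 = 0.208 and g(1) = 1 − Σzᵢ/Kᵢ = -0.667, so a root lies in (0, 1).
Iterate (Newton) starting at ψ₂ = 0.5:
  ψ₂ = 0.500: g = -0.1000, g' = -0.680 → ψ₂ = 0.353
  ψ₂ = 0.353: g = -0.0060, g' = -0.609 → ψ₂ = 0.343
Converged at ψ₂ = 0.343.
  1-propanol: x = 0.436, y = 0.822
  n-decane: x = 0.564, y = 0.178

y_1-propanol (drum 2) = 0.822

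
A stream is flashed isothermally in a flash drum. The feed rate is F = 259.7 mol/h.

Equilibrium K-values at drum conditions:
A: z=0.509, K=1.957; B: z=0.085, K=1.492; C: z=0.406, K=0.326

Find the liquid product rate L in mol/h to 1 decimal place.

Material balance + equilibrium reduce to Σ zᵢ(Kᵢ−1)/(1+β(Kᵢ−1)) = 0.
g(0) = ΣzᵢKᵢ − 1 = 0.255 and g(1) = 1 − Σzᵢ/Kᵢ = -0.562, so a root lies in (0, 1).
Iterate (Newton) starting at β = 0.5:
  β = 0.500: g = -0.0497, g' = -0.646 → β = 0.423
  β = 0.423: g = -0.0014, g' = -0.611 → β = 0.421
Converged at β = 0.421.
Then V = β·F = 0.4207·259.7 = 109.3 mol/h and L = F − V = 150.4 mol/h.

L = 150.4 mol/h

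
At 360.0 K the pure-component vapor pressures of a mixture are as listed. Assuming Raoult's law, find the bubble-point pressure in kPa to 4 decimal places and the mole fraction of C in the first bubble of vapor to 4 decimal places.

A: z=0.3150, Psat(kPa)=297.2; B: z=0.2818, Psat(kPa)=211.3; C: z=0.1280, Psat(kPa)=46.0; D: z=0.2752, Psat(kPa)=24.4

At the bubble point ψ → 0, so ΣzᵢKᵢ = 1 with Kᵢ = Pᵢˢᵃᵗ/P ⇒ P = ΣzᵢPᵢˢᵃᵗ.
P = 0.3150·297.2 + 0.2818·211.3 + 0.1280·46.0 + 0.2752·24.4 = 165.7652 kPa
yᵢ = zᵢPᵢˢᵃᵗ/P ⇒ y_C = 0.1280·46.0/165.7652 = 0.0355

Pbub = 165.7652 kPa, y_C = 0.0355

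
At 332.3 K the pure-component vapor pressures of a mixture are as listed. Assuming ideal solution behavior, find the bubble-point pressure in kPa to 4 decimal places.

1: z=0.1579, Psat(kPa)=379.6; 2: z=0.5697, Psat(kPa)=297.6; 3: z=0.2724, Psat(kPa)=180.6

At the bubble point ψ → 0, so ΣzᵢKᵢ = 1 with Kᵢ = Pᵢˢᵃᵗ/P ⇒ P = ΣzᵢPᵢˢᵃᵗ.
P = 0.1579·379.6 + 0.5697·297.6 + 0.2724·180.6 = 278.6770 kPa

Pbub = 278.6770 kPa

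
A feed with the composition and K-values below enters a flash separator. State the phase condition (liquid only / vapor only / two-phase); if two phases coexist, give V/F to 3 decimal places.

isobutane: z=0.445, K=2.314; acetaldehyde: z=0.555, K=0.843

ΣzᵢKᵢ = 1.498; Σzᵢ/Kᵢ = 0.851.
Since Σzᵢ/Kᵢ < 1 the mixture is above its dew point — single vapor phase.

vapor only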